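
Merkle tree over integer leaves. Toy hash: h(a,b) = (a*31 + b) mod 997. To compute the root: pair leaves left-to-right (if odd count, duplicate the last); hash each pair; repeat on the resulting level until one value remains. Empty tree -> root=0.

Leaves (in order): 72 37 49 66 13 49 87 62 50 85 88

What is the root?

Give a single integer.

L0: [72, 37, 49, 66, 13, 49, 87, 62, 50, 85, 88]
L1: h(72,37)=(72*31+37)%997=275 h(49,66)=(49*31+66)%997=588 h(13,49)=(13*31+49)%997=452 h(87,62)=(87*31+62)%997=765 h(50,85)=(50*31+85)%997=638 h(88,88)=(88*31+88)%997=822 -> [275, 588, 452, 765, 638, 822]
L2: h(275,588)=(275*31+588)%997=140 h(452,765)=(452*31+765)%997=819 h(638,822)=(638*31+822)%997=660 -> [140, 819, 660]
L3: h(140,819)=(140*31+819)%997=174 h(660,660)=(660*31+660)%997=183 -> [174, 183]
L4: h(174,183)=(174*31+183)%997=592 -> [592]

Answer: 592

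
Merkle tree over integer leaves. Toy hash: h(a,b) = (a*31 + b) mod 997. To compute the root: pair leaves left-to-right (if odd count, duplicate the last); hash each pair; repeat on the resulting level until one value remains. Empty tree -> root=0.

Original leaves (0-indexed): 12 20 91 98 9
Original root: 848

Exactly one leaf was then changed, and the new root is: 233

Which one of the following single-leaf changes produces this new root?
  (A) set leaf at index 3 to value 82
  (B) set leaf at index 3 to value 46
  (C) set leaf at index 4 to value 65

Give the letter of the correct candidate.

Answer: B

Derivation:
Original leaves: [12, 20, 91, 98, 9]
Target new root: 233
Try each candidate change and compute the resulting root:
Candidate A: set leaf[3] = 82 -> leaves = [12, 20, 91, 82, 9]
  L0: [12, 20, 91, 82, 9]
  L1: h(12,20)=(12*31+20)%997=392 h(91,82)=(91*31+82)%997=909 h(9,9)=(9*31+9)%997=288 -> [392, 909, 288]
  L2: h(392,909)=(392*31+909)%997=100 h(288,288)=(288*31+288)%997=243 -> [100, 243]
  L3: h(100,243)=(100*31+243)%997=352 -> [352]
  root = 352 != target 233
Candidate B: set leaf[3] = 46 -> leaves = [12, 20, 91, 46, 9]
  L0: [12, 20, 91, 46, 9]
  L1: h(12,20)=(12*31+20)%997=392 h(91,46)=(91*31+46)%997=873 h(9,9)=(9*31+9)%997=288 -> [392, 873, 288]
  L2: h(392,873)=(392*31+873)%997=64 h(288,288)=(288*31+288)%997=243 -> [64, 243]
  L3: h(64,243)=(64*31+243)%997=233 -> [233]
  root = 233 == target 233  ** MATCH **
Candidate C: set leaf[4] = 65 -> leaves = [12, 20, 91, 98, 65]
  L0: [12, 20, 91, 98, 65]
  L1: h(12,20)=(12*31+20)%997=392 h(91,98)=(91*31+98)%997=925 h(65,65)=(65*31+65)%997=86 -> [392, 925, 86]
  L2: h(392,925)=(392*31+925)%997=116 h(86,86)=(86*31+86)%997=758 -> [116, 758]
  L3: h(116,758)=(116*31+758)%997=366 -> [366]
  root = 366 != target 233
Candidate B produces the target root.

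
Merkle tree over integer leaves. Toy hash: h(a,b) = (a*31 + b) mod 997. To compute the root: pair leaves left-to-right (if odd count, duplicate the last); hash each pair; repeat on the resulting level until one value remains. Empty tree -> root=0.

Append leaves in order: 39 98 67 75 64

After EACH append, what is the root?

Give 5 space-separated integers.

Answer: 39 310 787 795 451

Derivation:
After append 39 (leaves=[39]):
  L0: [39]
  root=39
After append 98 (leaves=[39, 98]):
  L0: [39, 98]
  L1: h(39,98)=(39*31+98)%997=310 -> [310]
  root=310
After append 67 (leaves=[39, 98, 67]):
  L0: [39, 98, 67]
  L1: h(39,98)=(39*31+98)%997=310 h(67,67)=(67*31+67)%997=150 -> [310, 150]
  L2: h(310,150)=(310*31+150)%997=787 -> [787]
  root=787
After append 75 (leaves=[39, 98, 67, 75]):
  L0: [39, 98, 67, 75]
  L1: h(39,98)=(39*31+98)%997=310 h(67,75)=(67*31+75)%997=158 -> [310, 158]
  L2: h(310,158)=(310*31+158)%997=795 -> [795]
  root=795
After append 64 (leaves=[39, 98, 67, 75, 64]):
  L0: [39, 98, 67, 75, 64]
  L1: h(39,98)=(39*31+98)%997=310 h(67,75)=(67*31+75)%997=158 h(64,64)=(64*31+64)%997=54 -> [310, 158, 54]
  L2: h(310,158)=(310*31+158)%997=795 h(54,54)=(54*31+54)%997=731 -> [795, 731]
  L3: h(795,731)=(795*31+731)%997=451 -> [451]
  root=451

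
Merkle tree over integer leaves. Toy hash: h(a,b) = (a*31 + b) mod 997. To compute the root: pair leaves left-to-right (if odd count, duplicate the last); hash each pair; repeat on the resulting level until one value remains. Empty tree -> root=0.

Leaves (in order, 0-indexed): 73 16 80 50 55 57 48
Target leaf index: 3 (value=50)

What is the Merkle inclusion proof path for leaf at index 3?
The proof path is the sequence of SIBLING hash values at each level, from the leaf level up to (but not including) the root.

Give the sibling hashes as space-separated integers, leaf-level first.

L0 (leaves): [73, 16, 80, 50, 55, 57, 48], target index=3
L1: h(73,16)=(73*31+16)%997=285 [pair 0] h(80,50)=(80*31+50)%997=536 [pair 1] h(55,57)=(55*31+57)%997=765 [pair 2] h(48,48)=(48*31+48)%997=539 [pair 3] -> [285, 536, 765, 539]
  Sibling for proof at L0: 80
L2: h(285,536)=(285*31+536)%997=398 [pair 0] h(765,539)=(765*31+539)%997=326 [pair 1] -> [398, 326]
  Sibling for proof at L1: 285
L3: h(398,326)=(398*31+326)%997=700 [pair 0] -> [700]
  Sibling for proof at L2: 326
Root: 700
Proof path (sibling hashes from leaf to root): [80, 285, 326]

Answer: 80 285 326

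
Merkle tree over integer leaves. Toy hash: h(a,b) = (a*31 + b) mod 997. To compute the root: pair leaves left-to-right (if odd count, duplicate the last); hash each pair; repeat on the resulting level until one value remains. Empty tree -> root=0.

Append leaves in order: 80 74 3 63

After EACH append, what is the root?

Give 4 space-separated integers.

Answer: 80 560 507 567

Derivation:
After append 80 (leaves=[80]):
  L0: [80]
  root=80
After append 74 (leaves=[80, 74]):
  L0: [80, 74]
  L1: h(80,74)=(80*31+74)%997=560 -> [560]
  root=560
After append 3 (leaves=[80, 74, 3]):
  L0: [80, 74, 3]
  L1: h(80,74)=(80*31+74)%997=560 h(3,3)=(3*31+3)%997=96 -> [560, 96]
  L2: h(560,96)=(560*31+96)%997=507 -> [507]
  root=507
After append 63 (leaves=[80, 74, 3, 63]):
  L0: [80, 74, 3, 63]
  L1: h(80,74)=(80*31+74)%997=560 h(3,63)=(3*31+63)%997=156 -> [560, 156]
  L2: h(560,156)=(560*31+156)%997=567 -> [567]
  root=567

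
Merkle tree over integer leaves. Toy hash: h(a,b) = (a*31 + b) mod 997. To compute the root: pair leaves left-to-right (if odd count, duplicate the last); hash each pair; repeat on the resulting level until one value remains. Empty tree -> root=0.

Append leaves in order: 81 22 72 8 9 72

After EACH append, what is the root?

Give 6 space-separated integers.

After append 81 (leaves=[81]):
  L0: [81]
  root=81
After append 22 (leaves=[81, 22]):
  L0: [81, 22]
  L1: h(81,22)=(81*31+22)%997=539 -> [539]
  root=539
After append 72 (leaves=[81, 22, 72]):
  L0: [81, 22, 72]
  L1: h(81,22)=(81*31+22)%997=539 h(72,72)=(72*31+72)%997=310 -> [539, 310]
  L2: h(539,310)=(539*31+310)%997=70 -> [70]
  root=70
After append 8 (leaves=[81, 22, 72, 8]):
  L0: [81, 22, 72, 8]
  L1: h(81,22)=(81*31+22)%997=539 h(72,8)=(72*31+8)%997=246 -> [539, 246]
  L2: h(539,246)=(539*31+246)%997=6 -> [6]
  root=6
After append 9 (leaves=[81, 22, 72, 8, 9]):
  L0: [81, 22, 72, 8, 9]
  L1: h(81,22)=(81*31+22)%997=539 h(72,8)=(72*31+8)%997=246 h(9,9)=(9*31+9)%997=288 -> [539, 246, 288]
  L2: h(539,246)=(539*31+246)%997=6 h(288,288)=(288*31+288)%997=243 -> [6, 243]
  L3: h(6,243)=(6*31+243)%997=429 -> [429]
  root=429
After append 72 (leaves=[81, 22, 72, 8, 9, 72]):
  L0: [81, 22, 72, 8, 9, 72]
  L1: h(81,22)=(81*31+22)%997=539 h(72,8)=(72*31+8)%997=246 h(9,72)=(9*31+72)%997=351 -> [539, 246, 351]
  L2: h(539,246)=(539*31+246)%997=6 h(351,351)=(351*31+351)%997=265 -> [6, 265]
  L3: h(6,265)=(6*31+265)%997=451 -> [451]
  root=451

Answer: 81 539 70 6 429 451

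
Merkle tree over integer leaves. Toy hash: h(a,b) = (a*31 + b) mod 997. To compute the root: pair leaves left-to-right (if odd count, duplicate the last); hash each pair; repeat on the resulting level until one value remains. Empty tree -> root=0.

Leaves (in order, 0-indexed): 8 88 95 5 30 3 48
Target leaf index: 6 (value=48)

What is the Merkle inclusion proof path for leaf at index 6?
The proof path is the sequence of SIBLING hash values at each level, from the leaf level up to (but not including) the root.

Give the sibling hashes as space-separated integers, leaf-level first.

L0 (leaves): [8, 88, 95, 5, 30, 3, 48], target index=6
L1: h(8,88)=(8*31+88)%997=336 [pair 0] h(95,5)=(95*31+5)%997=956 [pair 1] h(30,3)=(30*31+3)%997=933 [pair 2] h(48,48)=(48*31+48)%997=539 [pair 3] -> [336, 956, 933, 539]
  Sibling for proof at L0: 48
L2: h(336,956)=(336*31+956)%997=405 [pair 0] h(933,539)=(933*31+539)%997=549 [pair 1] -> [405, 549]
  Sibling for proof at L1: 933
L3: h(405,549)=(405*31+549)%997=143 [pair 0] -> [143]
  Sibling for proof at L2: 405
Root: 143
Proof path (sibling hashes from leaf to root): [48, 933, 405]

Answer: 48 933 405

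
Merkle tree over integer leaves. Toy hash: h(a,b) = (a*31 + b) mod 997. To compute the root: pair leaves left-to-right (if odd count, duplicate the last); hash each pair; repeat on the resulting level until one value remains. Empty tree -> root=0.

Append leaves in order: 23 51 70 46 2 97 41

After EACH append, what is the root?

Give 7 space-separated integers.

Answer: 23 764 2 975 369 418 574

Derivation:
After append 23 (leaves=[23]):
  L0: [23]
  root=23
After append 51 (leaves=[23, 51]):
  L0: [23, 51]
  L1: h(23,51)=(23*31+51)%997=764 -> [764]
  root=764
After append 70 (leaves=[23, 51, 70]):
  L0: [23, 51, 70]
  L1: h(23,51)=(23*31+51)%997=764 h(70,70)=(70*31+70)%997=246 -> [764, 246]
  L2: h(764,246)=(764*31+246)%997=2 -> [2]
  root=2
After append 46 (leaves=[23, 51, 70, 46]):
  L0: [23, 51, 70, 46]
  L1: h(23,51)=(23*31+51)%997=764 h(70,46)=(70*31+46)%997=222 -> [764, 222]
  L2: h(764,222)=(764*31+222)%997=975 -> [975]
  root=975
After append 2 (leaves=[23, 51, 70, 46, 2]):
  L0: [23, 51, 70, 46, 2]
  L1: h(23,51)=(23*31+51)%997=764 h(70,46)=(70*31+46)%997=222 h(2,2)=(2*31+2)%997=64 -> [764, 222, 64]
  L2: h(764,222)=(764*31+222)%997=975 h(64,64)=(64*31+64)%997=54 -> [975, 54]
  L3: h(975,54)=(975*31+54)%997=369 -> [369]
  root=369
After append 97 (leaves=[23, 51, 70, 46, 2, 97]):
  L0: [23, 51, 70, 46, 2, 97]
  L1: h(23,51)=(23*31+51)%997=764 h(70,46)=(70*31+46)%997=222 h(2,97)=(2*31+97)%997=159 -> [764, 222, 159]
  L2: h(764,222)=(764*31+222)%997=975 h(159,159)=(159*31+159)%997=103 -> [975, 103]
  L3: h(975,103)=(975*31+103)%997=418 -> [418]
  root=418
After append 41 (leaves=[23, 51, 70, 46, 2, 97, 41]):
  L0: [23, 51, 70, 46, 2, 97, 41]
  L1: h(23,51)=(23*31+51)%997=764 h(70,46)=(70*31+46)%997=222 h(2,97)=(2*31+97)%997=159 h(41,41)=(41*31+41)%997=315 -> [764, 222, 159, 315]
  L2: h(764,222)=(764*31+222)%997=975 h(159,315)=(159*31+315)%997=259 -> [975, 259]
  L3: h(975,259)=(975*31+259)%997=574 -> [574]
  root=574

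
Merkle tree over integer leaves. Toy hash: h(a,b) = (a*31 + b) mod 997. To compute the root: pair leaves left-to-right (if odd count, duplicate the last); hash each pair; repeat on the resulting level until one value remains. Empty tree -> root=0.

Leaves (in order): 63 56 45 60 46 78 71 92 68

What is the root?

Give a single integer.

L0: [63, 56, 45, 60, 46, 78, 71, 92, 68]
L1: h(63,56)=(63*31+56)%997=15 h(45,60)=(45*31+60)%997=458 h(46,78)=(46*31+78)%997=507 h(71,92)=(71*31+92)%997=299 h(68,68)=(68*31+68)%997=182 -> [15, 458, 507, 299, 182]
L2: h(15,458)=(15*31+458)%997=923 h(507,299)=(507*31+299)%997=64 h(182,182)=(182*31+182)%997=839 -> [923, 64, 839]
L3: h(923,64)=(923*31+64)%997=761 h(839,839)=(839*31+839)%997=926 -> [761, 926]
L4: h(761,926)=(761*31+926)%997=589 -> [589]

Answer: 589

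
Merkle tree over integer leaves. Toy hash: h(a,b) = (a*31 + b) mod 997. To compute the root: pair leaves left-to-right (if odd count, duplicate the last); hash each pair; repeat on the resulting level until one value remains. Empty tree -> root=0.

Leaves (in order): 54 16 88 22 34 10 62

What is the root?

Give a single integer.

Answer: 555

Derivation:
L0: [54, 16, 88, 22, 34, 10, 62]
L1: h(54,16)=(54*31+16)%997=693 h(88,22)=(88*31+22)%997=756 h(34,10)=(34*31+10)%997=67 h(62,62)=(62*31+62)%997=987 -> [693, 756, 67, 987]
L2: h(693,756)=(693*31+756)%997=305 h(67,987)=(67*31+987)%997=73 -> [305, 73]
L3: h(305,73)=(305*31+73)%997=555 -> [555]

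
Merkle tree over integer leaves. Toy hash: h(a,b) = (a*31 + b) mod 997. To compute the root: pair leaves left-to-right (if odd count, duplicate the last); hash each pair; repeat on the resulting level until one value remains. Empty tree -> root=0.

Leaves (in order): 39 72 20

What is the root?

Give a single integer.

L0: [39, 72, 20]
L1: h(39,72)=(39*31+72)%997=284 h(20,20)=(20*31+20)%997=640 -> [284, 640]
L2: h(284,640)=(284*31+640)%997=471 -> [471]

Answer: 471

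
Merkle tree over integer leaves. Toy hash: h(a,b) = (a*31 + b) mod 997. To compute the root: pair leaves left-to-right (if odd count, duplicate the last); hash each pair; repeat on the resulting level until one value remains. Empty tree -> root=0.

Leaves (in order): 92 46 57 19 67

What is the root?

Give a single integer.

Answer: 703

Derivation:
L0: [92, 46, 57, 19, 67]
L1: h(92,46)=(92*31+46)%997=904 h(57,19)=(57*31+19)%997=789 h(67,67)=(67*31+67)%997=150 -> [904, 789, 150]
L2: h(904,789)=(904*31+789)%997=897 h(150,150)=(150*31+150)%997=812 -> [897, 812]
L3: h(897,812)=(897*31+812)%997=703 -> [703]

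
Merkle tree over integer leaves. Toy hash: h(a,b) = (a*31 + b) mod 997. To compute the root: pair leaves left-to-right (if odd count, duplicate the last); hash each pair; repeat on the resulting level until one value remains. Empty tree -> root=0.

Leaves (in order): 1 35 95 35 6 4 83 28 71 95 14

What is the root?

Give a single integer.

L0: [1, 35, 95, 35, 6, 4, 83, 28, 71, 95, 14]
L1: h(1,35)=(1*31+35)%997=66 h(95,35)=(95*31+35)%997=986 h(6,4)=(6*31+4)%997=190 h(83,28)=(83*31+28)%997=607 h(71,95)=(71*31+95)%997=302 h(14,14)=(14*31+14)%997=448 -> [66, 986, 190, 607, 302, 448]
L2: h(66,986)=(66*31+986)%997=41 h(190,607)=(190*31+607)%997=515 h(302,448)=(302*31+448)%997=837 -> [41, 515, 837]
L3: h(41,515)=(41*31+515)%997=789 h(837,837)=(837*31+837)%997=862 -> [789, 862]
L4: h(789,862)=(789*31+862)%997=396 -> [396]

Answer: 396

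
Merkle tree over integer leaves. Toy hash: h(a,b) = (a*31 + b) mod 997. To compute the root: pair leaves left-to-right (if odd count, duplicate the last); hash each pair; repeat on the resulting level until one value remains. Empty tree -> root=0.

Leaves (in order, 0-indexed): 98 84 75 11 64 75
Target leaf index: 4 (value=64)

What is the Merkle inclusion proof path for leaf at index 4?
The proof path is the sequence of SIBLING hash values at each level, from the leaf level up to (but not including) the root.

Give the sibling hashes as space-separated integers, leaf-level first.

L0 (leaves): [98, 84, 75, 11, 64, 75], target index=4
L1: h(98,84)=(98*31+84)%997=131 [pair 0] h(75,11)=(75*31+11)%997=342 [pair 1] h(64,75)=(64*31+75)%997=65 [pair 2] -> [131, 342, 65]
  Sibling for proof at L0: 75
L2: h(131,342)=(131*31+342)%997=415 [pair 0] h(65,65)=(65*31+65)%997=86 [pair 1] -> [415, 86]
  Sibling for proof at L1: 65
L3: h(415,86)=(415*31+86)%997=987 [pair 0] -> [987]
  Sibling for proof at L2: 415
Root: 987
Proof path (sibling hashes from leaf to root): [75, 65, 415]

Answer: 75 65 415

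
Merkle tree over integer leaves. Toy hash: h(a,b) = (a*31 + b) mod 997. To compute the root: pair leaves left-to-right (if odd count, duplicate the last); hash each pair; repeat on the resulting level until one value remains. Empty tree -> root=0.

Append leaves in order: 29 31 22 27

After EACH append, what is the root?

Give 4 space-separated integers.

After append 29 (leaves=[29]):
  L0: [29]
  root=29
After append 31 (leaves=[29, 31]):
  L0: [29, 31]
  L1: h(29,31)=(29*31+31)%997=930 -> [930]
  root=930
After append 22 (leaves=[29, 31, 22]):
  L0: [29, 31, 22]
  L1: h(29,31)=(29*31+31)%997=930 h(22,22)=(22*31+22)%997=704 -> [930, 704]
  L2: h(930,704)=(930*31+704)%997=621 -> [621]
  root=621
After append 27 (leaves=[29, 31, 22, 27]):
  L0: [29, 31, 22, 27]
  L1: h(29,31)=(29*31+31)%997=930 h(22,27)=(22*31+27)%997=709 -> [930, 709]
  L2: h(930,709)=(930*31+709)%997=626 -> [626]
  root=626

Answer: 29 930 621 626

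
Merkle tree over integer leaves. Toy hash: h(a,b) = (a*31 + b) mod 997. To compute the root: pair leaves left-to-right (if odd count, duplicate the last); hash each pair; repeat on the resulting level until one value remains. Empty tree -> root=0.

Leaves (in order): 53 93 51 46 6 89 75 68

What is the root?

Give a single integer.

L0: [53, 93, 51, 46, 6, 89, 75, 68]
L1: h(53,93)=(53*31+93)%997=739 h(51,46)=(51*31+46)%997=630 h(6,89)=(6*31+89)%997=275 h(75,68)=(75*31+68)%997=399 -> [739, 630, 275, 399]
L2: h(739,630)=(739*31+630)%997=608 h(275,399)=(275*31+399)%997=948 -> [608, 948]
L3: h(608,948)=(608*31+948)%997=853 -> [853]

Answer: 853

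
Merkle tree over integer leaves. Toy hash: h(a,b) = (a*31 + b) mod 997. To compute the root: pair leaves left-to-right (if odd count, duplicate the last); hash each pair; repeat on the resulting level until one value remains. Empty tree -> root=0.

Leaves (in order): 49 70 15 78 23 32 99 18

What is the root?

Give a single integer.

Answer: 766

Derivation:
L0: [49, 70, 15, 78, 23, 32, 99, 18]
L1: h(49,70)=(49*31+70)%997=592 h(15,78)=(15*31+78)%997=543 h(23,32)=(23*31+32)%997=745 h(99,18)=(99*31+18)%997=96 -> [592, 543, 745, 96]
L2: h(592,543)=(592*31+543)%997=949 h(745,96)=(745*31+96)%997=260 -> [949, 260]
L3: h(949,260)=(949*31+260)%997=766 -> [766]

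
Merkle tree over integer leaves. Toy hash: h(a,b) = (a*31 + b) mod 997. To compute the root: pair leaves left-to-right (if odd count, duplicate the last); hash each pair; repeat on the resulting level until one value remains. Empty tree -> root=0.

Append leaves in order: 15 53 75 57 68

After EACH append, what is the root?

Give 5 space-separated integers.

Answer: 15 518 512 494 201

Derivation:
After append 15 (leaves=[15]):
  L0: [15]
  root=15
After append 53 (leaves=[15, 53]):
  L0: [15, 53]
  L1: h(15,53)=(15*31+53)%997=518 -> [518]
  root=518
After append 75 (leaves=[15, 53, 75]):
  L0: [15, 53, 75]
  L1: h(15,53)=(15*31+53)%997=518 h(75,75)=(75*31+75)%997=406 -> [518, 406]
  L2: h(518,406)=(518*31+406)%997=512 -> [512]
  root=512
After append 57 (leaves=[15, 53, 75, 57]):
  L0: [15, 53, 75, 57]
  L1: h(15,53)=(15*31+53)%997=518 h(75,57)=(75*31+57)%997=388 -> [518, 388]
  L2: h(518,388)=(518*31+388)%997=494 -> [494]
  root=494
After append 68 (leaves=[15, 53, 75, 57, 68]):
  L0: [15, 53, 75, 57, 68]
  L1: h(15,53)=(15*31+53)%997=518 h(75,57)=(75*31+57)%997=388 h(68,68)=(68*31+68)%997=182 -> [518, 388, 182]
  L2: h(518,388)=(518*31+388)%997=494 h(182,182)=(182*31+182)%997=839 -> [494, 839]
  L3: h(494,839)=(494*31+839)%997=201 -> [201]
  root=201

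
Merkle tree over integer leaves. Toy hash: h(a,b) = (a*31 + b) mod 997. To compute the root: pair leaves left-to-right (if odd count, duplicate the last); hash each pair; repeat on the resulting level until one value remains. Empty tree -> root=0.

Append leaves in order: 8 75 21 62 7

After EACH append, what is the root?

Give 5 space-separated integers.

After append 8 (leaves=[8]):
  L0: [8]
  root=8
After append 75 (leaves=[8, 75]):
  L0: [8, 75]
  L1: h(8,75)=(8*31+75)%997=323 -> [323]
  root=323
After append 21 (leaves=[8, 75, 21]):
  L0: [8, 75, 21]
  L1: h(8,75)=(8*31+75)%997=323 h(21,21)=(21*31+21)%997=672 -> [323, 672]
  L2: h(323,672)=(323*31+672)%997=715 -> [715]
  root=715
After append 62 (leaves=[8, 75, 21, 62]):
  L0: [8, 75, 21, 62]
  L1: h(8,75)=(8*31+75)%997=323 h(21,62)=(21*31+62)%997=713 -> [323, 713]
  L2: h(323,713)=(323*31+713)%997=756 -> [756]
  root=756
After append 7 (leaves=[8, 75, 21, 62, 7]):
  L0: [8, 75, 21, 62, 7]
  L1: h(8,75)=(8*31+75)%997=323 h(21,62)=(21*31+62)%997=713 h(7,7)=(7*31+7)%997=224 -> [323, 713, 224]
  L2: h(323,713)=(323*31+713)%997=756 h(224,224)=(224*31+224)%997=189 -> [756, 189]
  L3: h(756,189)=(756*31+189)%997=694 -> [694]
  root=694

Answer: 8 323 715 756 694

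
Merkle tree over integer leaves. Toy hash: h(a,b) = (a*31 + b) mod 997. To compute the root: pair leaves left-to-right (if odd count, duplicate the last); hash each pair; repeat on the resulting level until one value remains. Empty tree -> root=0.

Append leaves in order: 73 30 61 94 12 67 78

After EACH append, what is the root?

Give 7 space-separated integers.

After append 73 (leaves=[73]):
  L0: [73]
  root=73
After append 30 (leaves=[73, 30]):
  L0: [73, 30]
  L1: h(73,30)=(73*31+30)%997=299 -> [299]
  root=299
After append 61 (leaves=[73, 30, 61]):
  L0: [73, 30, 61]
  L1: h(73,30)=(73*31+30)%997=299 h(61,61)=(61*31+61)%997=955 -> [299, 955]
  L2: h(299,955)=(299*31+955)%997=254 -> [254]
  root=254
After append 94 (leaves=[73, 30, 61, 94]):
  L0: [73, 30, 61, 94]
  L1: h(73,30)=(73*31+30)%997=299 h(61,94)=(61*31+94)%997=988 -> [299, 988]
  L2: h(299,988)=(299*31+988)%997=287 -> [287]
  root=287
After append 12 (leaves=[73, 30, 61, 94, 12]):
  L0: [73, 30, 61, 94, 12]
  L1: h(73,30)=(73*31+30)%997=299 h(61,94)=(61*31+94)%997=988 h(12,12)=(12*31+12)%997=384 -> [299, 988, 384]
  L2: h(299,988)=(299*31+988)%997=287 h(384,384)=(384*31+384)%997=324 -> [287, 324]
  L3: h(287,324)=(287*31+324)%997=248 -> [248]
  root=248
After append 67 (leaves=[73, 30, 61, 94, 12, 67]):
  L0: [73, 30, 61, 94, 12, 67]
  L1: h(73,30)=(73*31+30)%997=299 h(61,94)=(61*31+94)%997=988 h(12,67)=(12*31+67)%997=439 -> [299, 988, 439]
  L2: h(299,988)=(299*31+988)%997=287 h(439,439)=(439*31+439)%997=90 -> [287, 90]
  L3: h(287,90)=(287*31+90)%997=14 -> [14]
  root=14
After append 78 (leaves=[73, 30, 61, 94, 12, 67, 78]):
  L0: [73, 30, 61, 94, 12, 67, 78]
  L1: h(73,30)=(73*31+30)%997=299 h(61,94)=(61*31+94)%997=988 h(12,67)=(12*31+67)%997=439 h(78,78)=(78*31+78)%997=502 -> [299, 988, 439, 502]
  L2: h(299,988)=(299*31+988)%997=287 h(439,502)=(439*31+502)%997=153 -> [287, 153]
  L3: h(287,153)=(287*31+153)%997=77 -> [77]
  root=77

Answer: 73 299 254 287 248 14 77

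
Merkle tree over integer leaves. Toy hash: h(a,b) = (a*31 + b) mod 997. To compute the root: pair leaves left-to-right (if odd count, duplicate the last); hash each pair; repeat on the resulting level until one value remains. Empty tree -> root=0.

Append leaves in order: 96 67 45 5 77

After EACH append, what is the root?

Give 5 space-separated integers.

After append 96 (leaves=[96]):
  L0: [96]
  root=96
After append 67 (leaves=[96, 67]):
  L0: [96, 67]
  L1: h(96,67)=(96*31+67)%997=52 -> [52]
  root=52
After append 45 (leaves=[96, 67, 45]):
  L0: [96, 67, 45]
  L1: h(96,67)=(96*31+67)%997=52 h(45,45)=(45*31+45)%997=443 -> [52, 443]
  L2: h(52,443)=(52*31+443)%997=61 -> [61]
  root=61
After append 5 (leaves=[96, 67, 45, 5]):
  L0: [96, 67, 45, 5]
  L1: h(96,67)=(96*31+67)%997=52 h(45,5)=(45*31+5)%997=403 -> [52, 403]
  L2: h(52,403)=(52*31+403)%997=21 -> [21]
  root=21
After append 77 (leaves=[96, 67, 45, 5, 77]):
  L0: [96, 67, 45, 5, 77]
  L1: h(96,67)=(96*31+67)%997=52 h(45,5)=(45*31+5)%997=403 h(77,77)=(77*31+77)%997=470 -> [52, 403, 470]
  L2: h(52,403)=(52*31+403)%997=21 h(470,470)=(470*31+470)%997=85 -> [21, 85]
  L3: h(21,85)=(21*31+85)%997=736 -> [736]
  root=736

Answer: 96 52 61 21 736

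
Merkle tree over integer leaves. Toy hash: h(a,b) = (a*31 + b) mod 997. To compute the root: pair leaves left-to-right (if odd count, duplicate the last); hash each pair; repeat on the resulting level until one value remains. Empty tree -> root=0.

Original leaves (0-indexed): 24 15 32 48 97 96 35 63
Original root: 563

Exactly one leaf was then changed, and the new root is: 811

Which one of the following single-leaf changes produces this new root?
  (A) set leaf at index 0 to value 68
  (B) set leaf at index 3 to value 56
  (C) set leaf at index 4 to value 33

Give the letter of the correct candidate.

Answer: B

Derivation:
Original leaves: [24, 15, 32, 48, 97, 96, 35, 63]
Target new root: 811
Try each candidate change and compute the resulting root:
Candidate A: set leaf[0] = 68 -> leaves = [68, 15, 32, 48, 97, 96, 35, 63]
  L0: [68, 15, 32, 48, 97, 96, 35, 63]
  L1: h(68,15)=(68*31+15)%997=129 h(32,48)=(32*31+48)%997=43 h(97,96)=(97*31+96)%997=112 h(35,63)=(35*31+63)%997=151 -> [129, 43, 112, 151]
  L2: h(129,43)=(129*31+43)%997=54 h(112,151)=(112*31+151)%997=632 -> [54, 632]
  L3: h(54,632)=(54*31+632)%997=312 -> [312]
  root = 312 != target 811
Candidate B: set leaf[3] = 56 -> leaves = [24, 15, 32, 56, 97, 96, 35, 63]
  L0: [24, 15, 32, 56, 97, 96, 35, 63]
  L1: h(24,15)=(24*31+15)%997=759 h(32,56)=(32*31+56)%997=51 h(97,96)=(97*31+96)%997=112 h(35,63)=(35*31+63)%997=151 -> [759, 51, 112, 151]
  L2: h(759,51)=(759*31+51)%997=649 h(112,151)=(112*31+151)%997=632 -> [649, 632]
  L3: h(649,632)=(649*31+632)%997=811 -> [811]
  root = 811 == target 811  ** MATCH **
Candidate C: set leaf[4] = 33 -> leaves = [24, 15, 32, 48, 33, 96, 35, 63]
  L0: [24, 15, 32, 48, 33, 96, 35, 63]
  L1: h(24,15)=(24*31+15)%997=759 h(32,48)=(32*31+48)%997=43 h(33,96)=(33*31+96)%997=122 h(35,63)=(35*31+63)%997=151 -> [759, 43, 122, 151]
  L2: h(759,43)=(759*31+43)%997=641 h(122,151)=(122*31+151)%997=942 -> [641, 942]
  L3: h(641,942)=(641*31+942)%997=873 -> [873]
  root = 873 != target 811
Candidate B produces the target root.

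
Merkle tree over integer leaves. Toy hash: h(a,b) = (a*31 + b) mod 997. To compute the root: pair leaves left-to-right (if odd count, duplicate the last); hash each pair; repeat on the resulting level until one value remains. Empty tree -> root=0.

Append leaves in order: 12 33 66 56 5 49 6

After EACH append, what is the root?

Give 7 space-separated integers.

Answer: 12 405 709 699 867 281 269

Derivation:
After append 12 (leaves=[12]):
  L0: [12]
  root=12
After append 33 (leaves=[12, 33]):
  L0: [12, 33]
  L1: h(12,33)=(12*31+33)%997=405 -> [405]
  root=405
After append 66 (leaves=[12, 33, 66]):
  L0: [12, 33, 66]
  L1: h(12,33)=(12*31+33)%997=405 h(66,66)=(66*31+66)%997=118 -> [405, 118]
  L2: h(405,118)=(405*31+118)%997=709 -> [709]
  root=709
After append 56 (leaves=[12, 33, 66, 56]):
  L0: [12, 33, 66, 56]
  L1: h(12,33)=(12*31+33)%997=405 h(66,56)=(66*31+56)%997=108 -> [405, 108]
  L2: h(405,108)=(405*31+108)%997=699 -> [699]
  root=699
After append 5 (leaves=[12, 33, 66, 56, 5]):
  L0: [12, 33, 66, 56, 5]
  L1: h(12,33)=(12*31+33)%997=405 h(66,56)=(66*31+56)%997=108 h(5,5)=(5*31+5)%997=160 -> [405, 108, 160]
  L2: h(405,108)=(405*31+108)%997=699 h(160,160)=(160*31+160)%997=135 -> [699, 135]
  L3: h(699,135)=(699*31+135)%997=867 -> [867]
  root=867
After append 49 (leaves=[12, 33, 66, 56, 5, 49]):
  L0: [12, 33, 66, 56, 5, 49]
  L1: h(12,33)=(12*31+33)%997=405 h(66,56)=(66*31+56)%997=108 h(5,49)=(5*31+49)%997=204 -> [405, 108, 204]
  L2: h(405,108)=(405*31+108)%997=699 h(204,204)=(204*31+204)%997=546 -> [699, 546]
  L3: h(699,546)=(699*31+546)%997=281 -> [281]
  root=281
After append 6 (leaves=[12, 33, 66, 56, 5, 49, 6]):
  L0: [12, 33, 66, 56, 5, 49, 6]
  L1: h(12,33)=(12*31+33)%997=405 h(66,56)=(66*31+56)%997=108 h(5,49)=(5*31+49)%997=204 h(6,6)=(6*31+6)%997=192 -> [405, 108, 204, 192]
  L2: h(405,108)=(405*31+108)%997=699 h(204,192)=(204*31+192)%997=534 -> [699, 534]
  L3: h(699,534)=(699*31+534)%997=269 -> [269]
  root=269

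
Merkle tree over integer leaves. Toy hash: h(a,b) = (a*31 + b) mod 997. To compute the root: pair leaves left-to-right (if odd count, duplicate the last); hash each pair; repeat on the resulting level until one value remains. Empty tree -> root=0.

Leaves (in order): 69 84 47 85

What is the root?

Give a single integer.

L0: [69, 84, 47, 85]
L1: h(69,84)=(69*31+84)%997=229 h(47,85)=(47*31+85)%997=545 -> [229, 545]
L2: h(229,545)=(229*31+545)%997=665 -> [665]

Answer: 665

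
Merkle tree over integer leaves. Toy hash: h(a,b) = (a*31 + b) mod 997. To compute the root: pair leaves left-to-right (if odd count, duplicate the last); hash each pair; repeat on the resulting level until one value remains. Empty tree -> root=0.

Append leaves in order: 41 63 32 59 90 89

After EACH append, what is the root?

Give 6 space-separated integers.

After append 41 (leaves=[41]):
  L0: [41]
  root=41
After append 63 (leaves=[41, 63]):
  L0: [41, 63]
  L1: h(41,63)=(41*31+63)%997=337 -> [337]
  root=337
After append 32 (leaves=[41, 63, 32]):
  L0: [41, 63, 32]
  L1: h(41,63)=(41*31+63)%997=337 h(32,32)=(32*31+32)%997=27 -> [337, 27]
  L2: h(337,27)=(337*31+27)%997=504 -> [504]
  root=504
After append 59 (leaves=[41, 63, 32, 59]):
  L0: [41, 63, 32, 59]
  L1: h(41,63)=(41*31+63)%997=337 h(32,59)=(32*31+59)%997=54 -> [337, 54]
  L2: h(337,54)=(337*31+54)%997=531 -> [531]
  root=531
After append 90 (leaves=[41, 63, 32, 59, 90]):
  L0: [41, 63, 32, 59, 90]
  L1: h(41,63)=(41*31+63)%997=337 h(32,59)=(32*31+59)%997=54 h(90,90)=(90*31+90)%997=886 -> [337, 54, 886]
  L2: h(337,54)=(337*31+54)%997=531 h(886,886)=(886*31+886)%997=436 -> [531, 436]
  L3: h(531,436)=(531*31+436)%997=945 -> [945]
  root=945
After append 89 (leaves=[41, 63, 32, 59, 90, 89]):
  L0: [41, 63, 32, 59, 90, 89]
  L1: h(41,63)=(41*31+63)%997=337 h(32,59)=(32*31+59)%997=54 h(90,89)=(90*31+89)%997=885 -> [337, 54, 885]
  L2: h(337,54)=(337*31+54)%997=531 h(885,885)=(885*31+885)%997=404 -> [531, 404]
  L3: h(531,404)=(531*31+404)%997=913 -> [913]
  root=913

Answer: 41 337 504 531 945 913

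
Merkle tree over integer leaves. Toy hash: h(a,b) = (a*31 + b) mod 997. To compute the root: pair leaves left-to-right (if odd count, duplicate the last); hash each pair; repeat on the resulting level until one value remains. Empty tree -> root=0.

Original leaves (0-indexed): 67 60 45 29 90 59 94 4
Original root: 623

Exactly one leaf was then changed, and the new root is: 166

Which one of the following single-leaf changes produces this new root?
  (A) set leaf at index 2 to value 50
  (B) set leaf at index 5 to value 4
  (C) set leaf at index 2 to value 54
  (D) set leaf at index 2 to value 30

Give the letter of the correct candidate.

Original leaves: [67, 60, 45, 29, 90, 59, 94, 4]
Target new root: 166
Try each candidate change and compute the resulting root:
Candidate A: set leaf[2] = 50 -> leaves = [67, 60, 50, 29, 90, 59, 94, 4]
  L0: [67, 60, 50, 29, 90, 59, 94, 4]
  L1: h(67,60)=(67*31+60)%997=143 h(50,29)=(50*31+29)%997=582 h(90,59)=(90*31+59)%997=855 h(94,4)=(94*31+4)%997=924 -> [143, 582, 855, 924]
  L2: h(143,582)=(143*31+582)%997=30 h(855,924)=(855*31+924)%997=510 -> [30, 510]
  L3: h(30,510)=(30*31+510)%997=443 -> [443]
  root = 443 != target 166
Candidate B: set leaf[5] = 4 -> leaves = [67, 60, 45, 29, 90, 4, 94, 4]
  L0: [67, 60, 45, 29, 90, 4, 94, 4]
  L1: h(67,60)=(67*31+60)%997=143 h(45,29)=(45*31+29)%997=427 h(90,4)=(90*31+4)%997=800 h(94,4)=(94*31+4)%997=924 -> [143, 427, 800, 924]
  L2: h(143,427)=(143*31+427)%997=872 h(800,924)=(800*31+924)%997=799 -> [872, 799]
  L3: h(872,799)=(872*31+799)%997=912 -> [912]
  root = 912 != target 166
Candidate C: set leaf[2] = 54 -> leaves = [67, 60, 54, 29, 90, 59, 94, 4]
  L0: [67, 60, 54, 29, 90, 59, 94, 4]
  L1: h(67,60)=(67*31+60)%997=143 h(54,29)=(54*31+29)%997=706 h(90,59)=(90*31+59)%997=855 h(94,4)=(94*31+4)%997=924 -> [143, 706, 855, 924]
  L2: h(143,706)=(143*31+706)%997=154 h(855,924)=(855*31+924)%997=510 -> [154, 510]
  L3: h(154,510)=(154*31+510)%997=299 -> [299]
  root = 299 != target 166
Candidate D: set leaf[2] = 30 -> leaves = [67, 60, 30, 29, 90, 59, 94, 4]
  L0: [67, 60, 30, 29, 90, 59, 94, 4]
  L1: h(67,60)=(67*31+60)%997=143 h(30,29)=(30*31+29)%997=959 h(90,59)=(90*31+59)%997=855 h(94,4)=(94*31+4)%997=924 -> [143, 959, 855, 924]
  L2: h(143,959)=(143*31+959)%997=407 h(855,924)=(855*31+924)%997=510 -> [407, 510]
  L3: h(407,510)=(407*31+510)%997=166 -> [166]
  root = 166 == target 166  ** MATCH **
Candidate D produces the target root.

Answer: D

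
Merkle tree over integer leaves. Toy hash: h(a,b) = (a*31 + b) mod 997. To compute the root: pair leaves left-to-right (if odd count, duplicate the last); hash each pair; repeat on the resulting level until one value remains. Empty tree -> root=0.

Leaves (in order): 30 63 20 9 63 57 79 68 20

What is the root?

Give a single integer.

Answer: 779

Derivation:
L0: [30, 63, 20, 9, 63, 57, 79, 68, 20]
L1: h(30,63)=(30*31+63)%997=993 h(20,9)=(20*31+9)%997=629 h(63,57)=(63*31+57)%997=16 h(79,68)=(79*31+68)%997=523 h(20,20)=(20*31+20)%997=640 -> [993, 629, 16, 523, 640]
L2: h(993,629)=(993*31+629)%997=505 h(16,523)=(16*31+523)%997=22 h(640,640)=(640*31+640)%997=540 -> [505, 22, 540]
L3: h(505,22)=(505*31+22)%997=722 h(540,540)=(540*31+540)%997=331 -> [722, 331]
L4: h(722,331)=(722*31+331)%997=779 -> [779]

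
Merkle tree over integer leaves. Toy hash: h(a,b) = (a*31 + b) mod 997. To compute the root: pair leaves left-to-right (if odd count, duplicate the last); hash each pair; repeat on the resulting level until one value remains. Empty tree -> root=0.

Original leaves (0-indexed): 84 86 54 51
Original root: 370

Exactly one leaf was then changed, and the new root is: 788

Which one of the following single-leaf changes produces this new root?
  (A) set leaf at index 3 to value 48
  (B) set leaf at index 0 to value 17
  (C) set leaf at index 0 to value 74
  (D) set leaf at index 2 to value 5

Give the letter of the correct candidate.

Answer: B

Derivation:
Original leaves: [84, 86, 54, 51]
Target new root: 788
Try each candidate change and compute the resulting root:
Candidate A: set leaf[3] = 48 -> leaves = [84, 86, 54, 48]
  L0: [84, 86, 54, 48]
  L1: h(84,86)=(84*31+86)%997=696 h(54,48)=(54*31+48)%997=725 -> [696, 725]
  L2: h(696,725)=(696*31+725)%997=367 -> [367]
  root = 367 != target 788
Candidate B: set leaf[0] = 17 -> leaves = [17, 86, 54, 51]
  L0: [17, 86, 54, 51]
  L1: h(17,86)=(17*31+86)%997=613 h(54,51)=(54*31+51)%997=728 -> [613, 728]
  L2: h(613,728)=(613*31+728)%997=788 -> [788]
  root = 788 == target 788  ** MATCH **
Candidate C: set leaf[0] = 74 -> leaves = [74, 86, 54, 51]
  L0: [74, 86, 54, 51]
  L1: h(74,86)=(74*31+86)%997=386 h(54,51)=(54*31+51)%997=728 -> [386, 728]
  L2: h(386,728)=(386*31+728)%997=730 -> [730]
  root = 730 != target 788
Candidate D: set leaf[2] = 5 -> leaves = [84, 86, 5, 51]
  L0: [84, 86, 5, 51]
  L1: h(84,86)=(84*31+86)%997=696 h(5,51)=(5*31+51)%997=206 -> [696, 206]
  L2: h(696,206)=(696*31+206)%997=845 -> [845]
  root = 845 != target 788
Candidate B produces the target root.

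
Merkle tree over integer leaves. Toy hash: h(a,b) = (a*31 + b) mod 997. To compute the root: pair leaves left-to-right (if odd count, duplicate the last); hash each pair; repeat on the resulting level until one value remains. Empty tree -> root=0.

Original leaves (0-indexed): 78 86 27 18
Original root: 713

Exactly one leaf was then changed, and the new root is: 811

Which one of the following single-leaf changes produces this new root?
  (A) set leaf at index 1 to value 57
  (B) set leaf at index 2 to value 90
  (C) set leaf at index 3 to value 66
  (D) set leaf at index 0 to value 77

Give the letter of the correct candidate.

Original leaves: [78, 86, 27, 18]
Target new root: 811
Try each candidate change and compute the resulting root:
Candidate A: set leaf[1] = 57 -> leaves = [78, 57, 27, 18]
  L0: [78, 57, 27, 18]
  L1: h(78,57)=(78*31+57)%997=481 h(27,18)=(27*31+18)%997=855 -> [481, 855]
  L2: h(481,855)=(481*31+855)%997=811 -> [811]
  root = 811 == target 811  ** MATCH **
Candidate B: set leaf[2] = 90 -> leaves = [78, 86, 90, 18]
  L0: [78, 86, 90, 18]
  L1: h(78,86)=(78*31+86)%997=510 h(90,18)=(90*31+18)%997=814 -> [510, 814]
  L2: h(510,814)=(510*31+814)%997=672 -> [672]
  root = 672 != target 811
Candidate C: set leaf[3] = 66 -> leaves = [78, 86, 27, 66]
  L0: [78, 86, 27, 66]
  L1: h(78,86)=(78*31+86)%997=510 h(27,66)=(27*31+66)%997=903 -> [510, 903]
  L2: h(510,903)=(510*31+903)%997=761 -> [761]
  root = 761 != target 811
Candidate D: set leaf[0] = 77 -> leaves = [77, 86, 27, 18]
  L0: [77, 86, 27, 18]
  L1: h(77,86)=(77*31+86)%997=479 h(27,18)=(27*31+18)%997=855 -> [479, 855]
  L2: h(479,855)=(479*31+855)%997=749 -> [749]
  root = 749 != target 811
Candidate A produces the target root.

Answer: A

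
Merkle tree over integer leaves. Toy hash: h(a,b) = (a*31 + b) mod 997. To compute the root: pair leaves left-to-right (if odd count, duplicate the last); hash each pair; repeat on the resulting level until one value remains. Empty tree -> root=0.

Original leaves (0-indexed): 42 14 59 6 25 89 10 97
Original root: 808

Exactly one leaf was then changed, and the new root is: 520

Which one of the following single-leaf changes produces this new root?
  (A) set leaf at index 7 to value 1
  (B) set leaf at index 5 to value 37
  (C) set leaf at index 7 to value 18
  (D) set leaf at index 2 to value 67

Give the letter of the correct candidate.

Original leaves: [42, 14, 59, 6, 25, 89, 10, 97]
Target new root: 520
Try each candidate change and compute the resulting root:
Candidate A: set leaf[7] = 1 -> leaves = [42, 14, 59, 6, 25, 89, 10, 1]
  L0: [42, 14, 59, 6, 25, 89, 10, 1]
  L1: h(42,14)=(42*31+14)%997=319 h(59,6)=(59*31+6)%997=838 h(25,89)=(25*31+89)%997=864 h(10,1)=(10*31+1)%997=311 -> [319, 838, 864, 311]
  L2: h(319,838)=(319*31+838)%997=757 h(864,311)=(864*31+311)%997=176 -> [757, 176]
  L3: h(757,176)=(757*31+176)%997=712 -> [712]
  root = 712 != target 520
Candidate B: set leaf[5] = 37 -> leaves = [42, 14, 59, 6, 25, 37, 10, 97]
  L0: [42, 14, 59, 6, 25, 37, 10, 97]
  L1: h(42,14)=(42*31+14)%997=319 h(59,6)=(59*31+6)%997=838 h(25,37)=(25*31+37)%997=812 h(10,97)=(10*31+97)%997=407 -> [319, 838, 812, 407]
  L2: h(319,838)=(319*31+838)%997=757 h(812,407)=(812*31+407)%997=654 -> [757, 654]
  L3: h(757,654)=(757*31+654)%997=193 -> [193]
  root = 193 != target 520
Candidate C: set leaf[7] = 18 -> leaves = [42, 14, 59, 6, 25, 89, 10, 18]
  L0: [42, 14, 59, 6, 25, 89, 10, 18]
  L1: h(42,14)=(42*31+14)%997=319 h(59,6)=(59*31+6)%997=838 h(25,89)=(25*31+89)%997=864 h(10,18)=(10*31+18)%997=328 -> [319, 838, 864, 328]
  L2: h(319,838)=(319*31+838)%997=757 h(864,328)=(864*31+328)%997=193 -> [757, 193]
  L3: h(757,193)=(757*31+193)%997=729 -> [729]
  root = 729 != target 520
Candidate D: set leaf[2] = 67 -> leaves = [42, 14, 67, 6, 25, 89, 10, 97]
  L0: [42, 14, 67, 6, 25, 89, 10, 97]
  L1: h(42,14)=(42*31+14)%997=319 h(67,6)=(67*31+6)%997=89 h(25,89)=(25*31+89)%997=864 h(10,97)=(10*31+97)%997=407 -> [319, 89, 864, 407]
  L2: h(319,89)=(319*31+89)%997=8 h(864,407)=(864*31+407)%997=272 -> [8, 272]
  L3: h(8,272)=(8*31+272)%997=520 -> [520]
  root = 520 == target 520  ** MATCH **
Candidate D produces the target root.

Answer: D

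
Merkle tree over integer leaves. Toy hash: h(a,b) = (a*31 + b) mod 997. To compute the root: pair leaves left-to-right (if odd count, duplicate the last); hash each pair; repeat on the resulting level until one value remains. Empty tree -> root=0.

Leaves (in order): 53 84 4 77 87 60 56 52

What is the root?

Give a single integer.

Answer: 407

Derivation:
L0: [53, 84, 4, 77, 87, 60, 56, 52]
L1: h(53,84)=(53*31+84)%997=730 h(4,77)=(4*31+77)%997=201 h(87,60)=(87*31+60)%997=763 h(56,52)=(56*31+52)%997=791 -> [730, 201, 763, 791]
L2: h(730,201)=(730*31+201)%997=897 h(763,791)=(763*31+791)%997=516 -> [897, 516]
L3: h(897,516)=(897*31+516)%997=407 -> [407]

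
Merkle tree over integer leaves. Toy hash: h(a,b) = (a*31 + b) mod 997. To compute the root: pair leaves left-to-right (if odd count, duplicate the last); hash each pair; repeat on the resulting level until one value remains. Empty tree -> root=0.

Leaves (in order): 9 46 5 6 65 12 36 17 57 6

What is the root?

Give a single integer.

Answer: 446

Derivation:
L0: [9, 46, 5, 6, 65, 12, 36, 17, 57, 6]
L1: h(9,46)=(9*31+46)%997=325 h(5,6)=(5*31+6)%997=161 h(65,12)=(65*31+12)%997=33 h(36,17)=(36*31+17)%997=136 h(57,6)=(57*31+6)%997=776 -> [325, 161, 33, 136, 776]
L2: h(325,161)=(325*31+161)%997=266 h(33,136)=(33*31+136)%997=162 h(776,776)=(776*31+776)%997=904 -> [266, 162, 904]
L3: h(266,162)=(266*31+162)%997=432 h(904,904)=(904*31+904)%997=15 -> [432, 15]
L4: h(432,15)=(432*31+15)%997=446 -> [446]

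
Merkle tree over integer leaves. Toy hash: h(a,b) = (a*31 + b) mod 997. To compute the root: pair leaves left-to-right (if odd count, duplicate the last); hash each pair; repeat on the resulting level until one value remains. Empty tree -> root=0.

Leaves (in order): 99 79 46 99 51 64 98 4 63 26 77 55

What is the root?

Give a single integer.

L0: [99, 79, 46, 99, 51, 64, 98, 4, 63, 26, 77, 55]
L1: h(99,79)=(99*31+79)%997=157 h(46,99)=(46*31+99)%997=528 h(51,64)=(51*31+64)%997=648 h(98,4)=(98*31+4)%997=51 h(63,26)=(63*31+26)%997=982 h(77,55)=(77*31+55)%997=448 -> [157, 528, 648, 51, 982, 448]
L2: h(157,528)=(157*31+528)%997=410 h(648,51)=(648*31+51)%997=199 h(982,448)=(982*31+448)%997=980 -> [410, 199, 980]
L3: h(410,199)=(410*31+199)%997=945 h(980,980)=(980*31+980)%997=453 -> [945, 453]
L4: h(945,453)=(945*31+453)%997=835 -> [835]

Answer: 835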